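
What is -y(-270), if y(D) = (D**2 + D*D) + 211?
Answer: -146011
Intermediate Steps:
y(D) = 211 + 2*D**2 (y(D) = (D**2 + D**2) + 211 = 2*D**2 + 211 = 211 + 2*D**2)
-y(-270) = -(211 + 2*(-270)**2) = -(211 + 2*72900) = -(211 + 145800) = -1*146011 = -146011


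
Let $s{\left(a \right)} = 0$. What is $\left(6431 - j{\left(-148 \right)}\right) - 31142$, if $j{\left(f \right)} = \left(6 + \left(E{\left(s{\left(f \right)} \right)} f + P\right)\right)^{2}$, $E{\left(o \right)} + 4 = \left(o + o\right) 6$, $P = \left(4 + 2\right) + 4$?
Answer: $-394375$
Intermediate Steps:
$P = 10$ ($P = 6 + 4 = 10$)
$E{\left(o \right)} = -4 + 12 o$ ($E{\left(o \right)} = -4 + \left(o + o\right) 6 = -4 + 2 o 6 = -4 + 12 o$)
$j{\left(f \right)} = \left(16 - 4 f\right)^{2}$ ($j{\left(f \right)} = \left(6 + \left(\left(-4 + 12 \cdot 0\right) f + 10\right)\right)^{2} = \left(6 + \left(\left(-4 + 0\right) f + 10\right)\right)^{2} = \left(6 - \left(-10 + 4 f\right)\right)^{2} = \left(16 - 4 f\right)^{2}$)
$\left(6431 - j{\left(-148 \right)}\right) - 31142 = \left(6431 - 16 \left(-4 - 148\right)^{2}\right) - 31142 = \left(6431 - 16 \left(-152\right)^{2}\right) - 31142 = \left(6431 - 16 \cdot 23104\right) - 31142 = \left(6431 - 369664\right) - 31142 = -363233 - 31142 = -394375$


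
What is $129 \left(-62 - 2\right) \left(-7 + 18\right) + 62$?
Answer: $-90754$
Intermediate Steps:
$129 \left(-62 - 2\right) \left(-7 + 18\right) + 62 = 129 \left(\left(-64\right) 11\right) + 62 = 129 \left(-704\right) + 62 = -90816 + 62 = -90754$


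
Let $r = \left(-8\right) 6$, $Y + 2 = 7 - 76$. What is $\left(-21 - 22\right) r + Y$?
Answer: $1993$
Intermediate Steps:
$Y = -71$ ($Y = -2 + \left(7 - 76\right) = -2 - 69 = -71$)
$r = -48$
$\left(-21 - 22\right) r + Y = \left(-21 - 22\right) \left(-48\right) - 71 = \left(-43\right) \left(-48\right) - 71 = 2064 - 71 = 1993$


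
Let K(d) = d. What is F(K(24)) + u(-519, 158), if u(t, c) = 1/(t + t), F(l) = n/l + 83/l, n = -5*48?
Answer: -9055/1384 ≈ -6.5426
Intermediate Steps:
n = -240
F(l) = -157/l (F(l) = -240/l + 83/l = -157/l)
u(t, c) = 1/(2*t)
F(K(24)) + u(-519, 158) = -157/24 + (½)/(-519) = -157*1/24 + (½)*(-1/519) = -157/24 - 1/1038 = -9055/1384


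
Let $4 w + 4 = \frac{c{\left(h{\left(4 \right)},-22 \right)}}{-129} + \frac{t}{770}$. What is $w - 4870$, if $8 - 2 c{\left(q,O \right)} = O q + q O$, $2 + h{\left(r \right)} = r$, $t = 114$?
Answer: $- \frac{322561329}{66220} \approx -4871.1$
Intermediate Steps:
$h{\left(r \right)} = -2 + r$
$c{\left(q,O \right)} = 4 - O q$ ($c{\left(q,O \right)} = 4 - \frac{O q + q O}{2} = 4 - \frac{O q + O q}{2} = 4 - \frac{2 O q}{2} = 4 - O q$)
$w = - \frac{69929}{66220}$ ($w = -1 + \frac{\frac{4 - - 22 \left(-2 + 4\right)}{-129} + \frac{114}{770}}{4} = -1 + \frac{\left(4 - \left(-22\right) 2\right) \left(- \frac{1}{129}\right) + 114 \cdot \frac{1}{770}}{4} = -1 + \frac{\left(4 + 44\right) \left(- \frac{1}{129}\right) + \frac{57}{385}}{4} = -1 + \frac{48 \left(- \frac{1}{129}\right) + \frac{57}{385}}{4} = -1 + \frac{- \frac{16}{43} + \frac{57}{385}}{4} = -1 + \frac{1}{4} \left(- \frac{3709}{16555}\right) = -1 - \frac{3709}{66220} = - \frac{69929}{66220} \approx -1.056$)
$w - 4870 = - \frac{69929}{66220} - 4870 = - \frac{322561329}{66220}$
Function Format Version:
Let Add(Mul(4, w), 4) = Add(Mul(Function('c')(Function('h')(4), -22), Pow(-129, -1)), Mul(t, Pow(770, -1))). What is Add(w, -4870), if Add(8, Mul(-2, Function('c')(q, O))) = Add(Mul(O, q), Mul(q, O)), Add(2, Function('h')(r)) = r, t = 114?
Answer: Rational(-322561329, 66220) ≈ -4871.1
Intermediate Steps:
Function('h')(r) = Add(-2, r)
Function('c')(q, O) = Add(4, Mul(-1, O, q)) (Function('c')(q, O) = Add(4, Mul(Rational(-1, 2), Add(Mul(O, q), Mul(q, O)))) = Add(4, Mul(Rational(-1, 2), Add(Mul(O, q), Mul(O, q)))) = Add(4, Mul(Rational(-1, 2), Mul(2, O, q))) = Add(4, Mul(-1, O, q)))
w = Rational(-69929, 66220) (w = Add(-1, Mul(Rational(1, 4), Add(Mul(Add(4, Mul(-1, -22, Add(-2, 4))), Pow(-129, -1)), Mul(114, Pow(770, -1))))) = Add(-1, Mul(Rational(1, 4), Add(Mul(Add(4, Mul(-1, -22, 2)), Rational(-1, 129)), Mul(114, Rational(1, 770))))) = Add(-1, Mul(Rational(1, 4), Add(Mul(Add(4, 44), Rational(-1, 129)), Rational(57, 385)))) = Add(-1, Mul(Rational(1, 4), Add(Mul(48, Rational(-1, 129)), Rational(57, 385)))) = Add(-1, Mul(Rational(1, 4), Add(Rational(-16, 43), Rational(57, 385)))) = Add(-1, Mul(Rational(1, 4), Rational(-3709, 16555))) = Add(-1, Rational(-3709, 66220)) = Rational(-69929, 66220) ≈ -1.0560)
Add(w, -4870) = Add(Rational(-69929, 66220), -4870) = Rational(-322561329, 66220)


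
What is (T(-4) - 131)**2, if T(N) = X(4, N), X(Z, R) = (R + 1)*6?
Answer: 22201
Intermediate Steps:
X(Z, R) = 6 + 6*R (X(Z, R) = (1 + R)*6 = 6 + 6*R)
T(N) = 6 + 6*N
(T(-4) - 131)**2 = ((6 + 6*(-4)) - 131)**2 = ((6 - 24) - 131)**2 = (-18 - 131)**2 = (-149)**2 = 22201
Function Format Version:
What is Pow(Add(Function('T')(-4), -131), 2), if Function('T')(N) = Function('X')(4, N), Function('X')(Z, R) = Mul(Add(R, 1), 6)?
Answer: 22201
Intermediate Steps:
Function('X')(Z, R) = Add(6, Mul(6, R)) (Function('X')(Z, R) = Mul(Add(1, R), 6) = Add(6, Mul(6, R)))
Function('T')(N) = Add(6, Mul(6, N))
Pow(Add(Function('T')(-4), -131), 2) = Pow(Add(Add(6, Mul(6, -4)), -131), 2) = Pow(Add(Add(6, -24), -131), 2) = Pow(Add(-18, -131), 2) = Pow(-149, 2) = 22201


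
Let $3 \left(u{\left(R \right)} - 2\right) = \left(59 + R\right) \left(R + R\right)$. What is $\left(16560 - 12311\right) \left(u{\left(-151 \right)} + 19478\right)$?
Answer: $\frac{366365776}{3} \approx 1.2212 \cdot 10^{8}$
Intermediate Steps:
$u{\left(R \right)} = 2 + \frac{2 R \left(59 + R\right)}{3}$ ($u{\left(R \right)} = 2 + \frac{\left(59 + R\right) \left(R + R\right)}{3} = 2 + \frac{\left(59 + R\right) 2 R}{3} = 2 + \frac{2 R \left(59 + R\right)}{3}$)
$\left(16560 - 12311\right) \left(u{\left(-151 \right)} + 19478\right) = \left(16560 - 12311\right) \left(\left(2 + \frac{2 \left(-151\right)^{2}}{3} + \frac{118}{3} \left(-151\right)\right) + 19478\right) = 4249 \left(\left(2 + \frac{2}{3} \cdot 22801 - \frac{17818}{3}\right) + 19478\right) = 4249 \left(\left(2 + \frac{45602}{3} - \frac{17818}{3}\right) + 19478\right) = 4249 \left(\frac{27790}{3} + 19478\right) = 4249 \cdot \frac{86224}{3} = \frac{366365776}{3}$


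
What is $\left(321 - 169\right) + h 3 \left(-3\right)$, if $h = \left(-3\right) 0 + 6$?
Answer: $98$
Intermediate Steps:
$h = 6$ ($h = 0 + 6 = 6$)
$\left(321 - 169\right) + h 3 \left(-3\right) = \left(321 - 169\right) + 6 \cdot 3 \left(-3\right) = 152 + 18 \left(-3\right) = 152 - 54 = 98$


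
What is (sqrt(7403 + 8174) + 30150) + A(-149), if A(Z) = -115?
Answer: 30035 + sqrt(15577) ≈ 30160.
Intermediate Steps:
(sqrt(7403 + 8174) + 30150) + A(-149) = (sqrt(7403 + 8174) + 30150) - 115 = (sqrt(15577) + 30150) - 115 = (30150 + sqrt(15577)) - 115 = 30035 + sqrt(15577)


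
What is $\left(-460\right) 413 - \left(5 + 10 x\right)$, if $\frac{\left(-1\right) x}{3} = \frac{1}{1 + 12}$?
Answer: $- \frac{2469775}{13} \approx -1.8998 \cdot 10^{5}$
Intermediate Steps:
$x = - \frac{3}{13}$ ($x = - \frac{3}{1 + 12} = - \frac{3}{13} \approx -0.23077$)
$\left(-460\right) 413 - \left(5 + 10 x\right) = \left(-460\right) 413 - \frac{35}{13} = -189980 + \left(-5 + \frac{30}{13}\right) = -189980 - \frac{35}{13} = - \frac{2469775}{13}$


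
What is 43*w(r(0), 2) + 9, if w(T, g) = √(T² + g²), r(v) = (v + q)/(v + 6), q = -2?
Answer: 9 + 43*√37/3 ≈ 96.186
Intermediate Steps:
r(v) = (-2 + v)/(6 + v) (r(v) = (v - 2)/(v + 6) = (-2 + v)/(6 + v))
43*w(r(0), 2) + 9 = 43*√(((-2 + 0)/(6 + 0))² + 2²) + 9 = 43*√((-2/6)² + 4) + 9 = 43*√(((⅙)*(-2))² + 4) + 9 = 43*√((-⅓)² + 4) + 9 = 43*√(⅑ + 4) + 9 = 43*√(37/9) + 9 = 43*(√37/3) + 9 = 43*√37/3 + 9 = 9 + 43*√37/3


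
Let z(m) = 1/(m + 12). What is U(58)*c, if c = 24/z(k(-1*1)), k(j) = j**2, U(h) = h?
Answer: 18096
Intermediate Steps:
z(m) = 1/(12 + m)
c = 312 (c = 24/(1/(12 + (-1*1)**2)) = 24/(1/(12 + (-1)**2)) = 24/(1/(12 + 1)) = 24/(1/13) = 24*13 = 312)
U(58)*c = 58*312 = 18096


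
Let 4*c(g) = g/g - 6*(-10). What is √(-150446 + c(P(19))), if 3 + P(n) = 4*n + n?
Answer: I*√601723/2 ≈ 387.85*I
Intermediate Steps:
P(n) = -3 + 5*n (P(n) = -3 + (4*n + n) = -3 + 5*n)
c(g) = 61/4 (c(g) = (g/g - 6*(-10))/4 = (1 + 60)/4 = (¼)*61 = 61/4)
√(-150446 + c(P(19))) = √(-150446 + 61/4) = √(-601723/4) = I*√601723/2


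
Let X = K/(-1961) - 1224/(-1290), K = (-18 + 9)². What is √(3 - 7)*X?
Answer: 765258*I/421615 ≈ 1.8151*I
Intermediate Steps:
K = 81 (K = (-9)² = 81)
X = 382629/421615 (X = 81/(-1961) - 1224/(-1290) = 81*(-1/1961) - 1224*(-1/1290) = -81/1961 + 204/215 = 382629/421615 ≈ 0.90753)
√(3 - 7)*X = √(3 - 7)*(382629/421615) = √(-4)*(382629/421615) = (2*I)*(382629/421615) = 765258*I/421615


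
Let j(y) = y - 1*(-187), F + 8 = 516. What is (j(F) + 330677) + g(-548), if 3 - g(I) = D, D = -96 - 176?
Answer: 331647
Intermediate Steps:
F = 508 (F = -8 + 516 = 508)
j(y) = 187 + y (j(y) = y + 187 = 187 + y)
D = -272
g(I) = 275 (g(I) = 3 - 1*(-272) = 3 + 272 = 275)
(j(F) + 330677) + g(-548) = ((187 + 508) + 330677) + 275 = (695 + 330677) + 275 = 331372 + 275 = 331647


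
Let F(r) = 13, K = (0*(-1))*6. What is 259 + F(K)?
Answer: 272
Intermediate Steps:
K = 0 (K = 0*6 = 0)
259 + F(K) = 259 + 13 = 272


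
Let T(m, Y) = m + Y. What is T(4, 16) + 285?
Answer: 305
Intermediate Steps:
T(m, Y) = Y + m
T(4, 16) + 285 = (16 + 4) + 285 = 20 + 285 = 305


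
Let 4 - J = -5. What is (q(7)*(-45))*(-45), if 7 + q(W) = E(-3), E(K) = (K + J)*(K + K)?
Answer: -87075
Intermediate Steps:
J = 9 (J = 4 - 1*(-5) = 4 + 5 = 9)
E(K) = 2*K*(9 + K) (E(K) = (K + 9)*(K + K) = (9 + K)*(2*K) = 2*K*(9 + K))
q(W) = -43 (q(W) = -7 + 2*(-3)*(9 - 3) = -7 + 2*(-3)*6 = -7 - 36 = -43)
(q(7)*(-45))*(-45) = -43*(-45)*(-45) = 1935*(-45) = -87075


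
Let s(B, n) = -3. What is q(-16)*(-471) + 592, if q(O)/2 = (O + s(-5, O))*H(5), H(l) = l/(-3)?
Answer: -29238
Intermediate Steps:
H(l) = -l/3 (H(l) = l*(-⅓) = -l/3)
q(O) = 10 - 10*O/3 (q(O) = 2*((O - 3)*(-⅓*5)) = 2*((-3 + O)*(-5/3)) = 2*(5 - 5*O/3) = 10 - 10*O/3)
q(-16)*(-471) + 592 = (10 - 10/3*(-16))*(-471) + 592 = (10 + 160/3)*(-471) + 592 = (190/3)*(-471) + 592 = -29830 + 592 = -29238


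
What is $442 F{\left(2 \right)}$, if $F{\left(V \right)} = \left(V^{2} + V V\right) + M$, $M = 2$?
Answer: $4420$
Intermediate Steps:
$F{\left(V \right)} = 2 + 2 V^{2}$ ($F{\left(V \right)} = \left(V^{2} + V V\right) + 2 = \left(V^{2} + V^{2}\right) + 2 = 2 V^{2} + 2 = 2 + 2 V^{2}$)
$442 F{\left(2 \right)} = 442 \left(2 + 2 \cdot 2^{2}\right) = 442 \left(2 + 2 \cdot 4\right) = 442 \left(2 + 8\right) = 442 \cdot 10 = 4420$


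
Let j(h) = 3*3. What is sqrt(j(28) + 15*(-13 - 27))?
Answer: I*sqrt(591) ≈ 24.31*I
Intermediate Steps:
j(h) = 9
sqrt(j(28) + 15*(-13 - 27)) = sqrt(9 + 15*(-13 - 27)) = sqrt(9 + 15*(-40)) = sqrt(9 - 600) = sqrt(-591) = I*sqrt(591)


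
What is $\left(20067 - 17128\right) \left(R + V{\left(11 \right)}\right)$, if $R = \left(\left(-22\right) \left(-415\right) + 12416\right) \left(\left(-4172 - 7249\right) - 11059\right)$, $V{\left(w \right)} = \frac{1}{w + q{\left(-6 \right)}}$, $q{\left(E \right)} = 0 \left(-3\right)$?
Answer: $- \frac{15658683049381}{11} \approx -1.4235 \cdot 10^{12}$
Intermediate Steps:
$q{\left(E \right)} = 0$
$V{\left(w \right)} = \frac{1}{w}$ ($V{\left(w \right)} = \frac{1}{w + 0} = \frac{1}{w}$)
$R = -484354080$ ($R = \left(9130 + 12416\right) \left(\left(-4172 - 7249\right) - 11059\right) = 21546 \left(-11421 - 11059\right) = 21546 \left(-22480\right) = -484354080$)
$\left(20067 - 17128\right) \left(R + V{\left(11 \right)}\right) = \left(20067 - 17128\right) \left(-484354080 + \frac{1}{11}\right) = 2939 \left(-484354080 + \frac{1}{11}\right) = 2939 \left(- \frac{5327894879}{11}\right) = - \frac{15658683049381}{11}$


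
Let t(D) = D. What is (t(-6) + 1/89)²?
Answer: 284089/7921 ≈ 35.865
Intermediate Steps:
(t(-6) + 1/89)² = (-6 + 1/89)² = (-533/89)² = 284089/7921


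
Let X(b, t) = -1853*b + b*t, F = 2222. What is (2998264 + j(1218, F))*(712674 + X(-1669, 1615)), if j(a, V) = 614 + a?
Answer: 3329794550016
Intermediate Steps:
(2998264 + j(1218, F))*(712674 + X(-1669, 1615)) = (2998264 + (614 + 1218))*(712674 - 1669*(-1853 + 1615)) = (2998264 + 1832)*(712674 - 1669*(-238)) = 3000096*(712674 + 397222) = 3000096*1109896 = 3329794550016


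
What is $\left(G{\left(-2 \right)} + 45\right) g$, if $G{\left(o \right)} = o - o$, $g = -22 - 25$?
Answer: $-2115$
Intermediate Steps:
$g = -47$ ($g = -22 - 25 = -47$)
$G{\left(o \right)} = 0$
$\left(G{\left(-2 \right)} + 45\right) g = \left(0 + 45\right) \left(-47\right) = 45 \left(-47\right) = -2115$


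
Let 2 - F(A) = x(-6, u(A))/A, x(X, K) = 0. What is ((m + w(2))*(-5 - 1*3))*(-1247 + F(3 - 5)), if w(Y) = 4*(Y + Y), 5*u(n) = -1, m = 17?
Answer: 328680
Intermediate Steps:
u(n) = -⅕ (u(n) = (⅕)*(-1) = -⅕)
w(Y) = 8*Y (w(Y) = 4*(2*Y) = 8*Y)
F(A) = 2 (F(A) = 2 - 0/A = 2 - 1*0 = 2 + 0 = 2)
((m + w(2))*(-5 - 1*3))*(-1247 + F(3 - 5)) = ((17 + 8*2)*(-5 - 1*3))*(-1247 + 2) = ((17 + 16)*(-5 - 3))*(-1245) = (33*(-8))*(-1245) = -264*(-1245) = 328680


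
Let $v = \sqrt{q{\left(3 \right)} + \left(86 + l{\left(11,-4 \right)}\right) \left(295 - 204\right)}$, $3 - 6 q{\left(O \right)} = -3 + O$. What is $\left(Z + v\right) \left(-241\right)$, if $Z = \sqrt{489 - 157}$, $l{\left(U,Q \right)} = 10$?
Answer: $- 482 \sqrt{83} - \frac{241 \sqrt{34946}}{2} \approx -26917.0$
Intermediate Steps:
$q{\left(O \right)} = 1 - \frac{O}{6}$ ($q{\left(O \right)} = \frac{1}{2} - \frac{-3 + O}{6} = \frac{1}{2} - \left(- \frac{1}{2} + \frac{O}{6}\right) = 1 - \frac{O}{6}$)
$v = \frac{\sqrt{34946}}{2}$ ($v = \sqrt{\left(1 - \frac{1}{2}\right) + \left(86 + 10\right) \left(295 - 204\right)} = \sqrt{\left(1 - \frac{1}{2}\right) + 96 \cdot 91} = \sqrt{\frac{1}{2} + 8736} = \sqrt{\frac{17473}{2}} = \frac{\sqrt{34946}}{2} \approx 93.469$)
$Z = 2 \sqrt{83}$ ($Z = \sqrt{332} = 2 \sqrt{83} \approx 18.221$)
$\left(Z + v\right) \left(-241\right) = \left(2 \sqrt{83} + \frac{\sqrt{34946}}{2}\right) \left(-241\right) = \left(\frac{\sqrt{34946}}{2} + 2 \sqrt{83}\right) \left(-241\right) = - 482 \sqrt{83} - \frac{241 \sqrt{34946}}{2}$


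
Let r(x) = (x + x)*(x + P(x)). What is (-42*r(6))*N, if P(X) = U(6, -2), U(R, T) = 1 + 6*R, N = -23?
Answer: 498456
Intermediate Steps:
P(X) = 37 (P(X) = 1 + 6*6 = 1 + 36 = 37)
r(x) = 2*x*(37 + x) (r(x) = (x + x)*(x + 37) = (2*x)*(37 + x) = 2*x*(37 + x))
(-42*r(6))*N = -84*6*(37 + 6)*(-23) = -84*6*43*(-23) = -42*516*(-23) = -21672*(-23) = 498456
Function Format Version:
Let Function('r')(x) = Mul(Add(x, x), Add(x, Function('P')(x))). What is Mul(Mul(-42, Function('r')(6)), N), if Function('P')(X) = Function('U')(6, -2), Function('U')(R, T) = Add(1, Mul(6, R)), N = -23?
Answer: 498456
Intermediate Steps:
Function('P')(X) = 37 (Function('P')(X) = Add(1, Mul(6, 6)) = Add(1, 36) = 37)
Function('r')(x) = Mul(2, x, Add(37, x)) (Function('r')(x) = Mul(Add(x, x), Add(x, 37)) = Mul(Mul(2, x), Add(37, x)) = Mul(2, x, Add(37, x)))
Mul(Mul(-42, Function('r')(6)), N) = Mul(Mul(-42, Mul(2, 6, Add(37, 6))), -23) = Mul(Mul(-42, Mul(2, 6, 43)), -23) = Mul(Mul(-42, 516), -23) = Mul(-21672, -23) = 498456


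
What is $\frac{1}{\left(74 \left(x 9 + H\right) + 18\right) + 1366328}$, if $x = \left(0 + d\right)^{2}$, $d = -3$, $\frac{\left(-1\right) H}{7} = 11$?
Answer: $\frac{1}{1366642} \approx 7.3172 \cdot 10^{-7}$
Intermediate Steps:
$H = -77$ ($H = \left(-7\right) 11 = -77$)
$x = 9$ ($x = \left(0 - 3\right)^{2} = \left(-3\right)^{2} = 9$)
$\frac{1}{\left(74 \left(x 9 + H\right) + 18\right) + 1366328} = \frac{1}{\left(74 \left(9 \cdot 9 - 77\right) + 18\right) + 1366328} = \frac{1}{\left(74 \left(81 - 77\right) + 18\right) + 1366328} = \frac{1}{\left(74 \cdot 4 + 18\right) + 1366328} = \frac{1}{\left(296 + 18\right) + 1366328} = \frac{1}{314 + 1366328} = \frac{1}{1366642}$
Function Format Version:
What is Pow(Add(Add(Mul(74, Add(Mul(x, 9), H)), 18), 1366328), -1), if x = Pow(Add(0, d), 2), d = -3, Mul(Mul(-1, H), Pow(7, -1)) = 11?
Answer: Rational(1, 1366642) ≈ 7.3172e-7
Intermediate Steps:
H = -77 (H = Mul(-7, 11) = -77)
x = 9 (x = Pow(Add(0, -3), 2) = Pow(-3, 2) = 9)
Pow(Add(Add(Mul(74, Add(Mul(x, 9), H)), 18), 1366328), -1) = Pow(Add(Add(Mul(74, Add(Mul(9, 9), -77)), 18), 1366328), -1) = Pow(Add(Add(Mul(74, Add(81, -77)), 18), 1366328), -1) = Pow(Add(Add(Mul(74, 4), 18), 1366328), -1) = Pow(Add(Add(296, 18), 1366328), -1) = Pow(Add(314, 1366328), -1) = Pow(1366642, -1) = Rational(1, 1366642)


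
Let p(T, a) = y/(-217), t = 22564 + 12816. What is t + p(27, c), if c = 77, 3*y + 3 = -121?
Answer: 742984/21 ≈ 35380.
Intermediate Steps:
y = -124/3 (y = -1 + (⅓)*(-121) = -1 - 121/3 = -124/3 ≈ -41.333)
t = 35380
p(T, a) = 4/21 (p(T, a) = -124/3/(-217) = -124/3*(-1/217) = 4/21)
t + p(27, c) = 35380 + 4/21 = 742984/21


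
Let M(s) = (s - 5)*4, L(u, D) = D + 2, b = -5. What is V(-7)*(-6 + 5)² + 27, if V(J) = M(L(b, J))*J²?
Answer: -1933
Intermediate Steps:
L(u, D) = 2 + D
M(s) = -20 + 4*s (M(s) = (-5 + s)*4 = -20 + 4*s)
V(J) = J²*(-12 + 4*J) (V(J) = (-20 + 4*(2 + J))*J² = (-20 + (8 + 4*J))*J² = (-12 + 4*J)*J² = J²*(-12 + 4*J))
V(-7)*(-6 + 5)² + 27 = (4*(-7)²*(-3 - 7))*(-6 + 5)² + 27 = (4*49*(-10))*(-1)² + 27 = -1960*1 + 27 = -1960 + 27 = -1933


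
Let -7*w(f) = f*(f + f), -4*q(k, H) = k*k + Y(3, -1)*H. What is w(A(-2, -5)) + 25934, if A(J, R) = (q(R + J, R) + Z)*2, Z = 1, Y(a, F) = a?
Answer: 181088/7 ≈ 25870.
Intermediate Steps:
q(k, H) = -3*H/4 - k²/4 (q(k, H) = -(k*k + 3*H)/4 = -(k² + 3*H)/4 = -3*H/4 - k²/4)
A(J, R) = 2 - 3*R/2 - (J + R)²/2 (A(J, R) = ((-3*R/4 - (R + J)²/4) + 1)*2 = ((-3*R/4 - (J + R)²/4) + 1)*2 = (1 - 3*R/4 - (J + R)²/4)*2 = 2 - 3*R/2 - (J + R)²/2)
w(f) = -2*f²/7 (w(f) = -f*(f + f)/7 = -f*2*f/7 = -2*f²/7)
w(A(-2, -5)) + 25934 = -2*(2 - 3/2*(-5) - (-2 - 5)²/2)²/7 + 25934 = -2*(2 + 15/2 - ½*(-7)²)²/7 + 25934 = -2*(2 + 15/2 - ½*49)²/7 + 25934 = -2*(2 + 15/2 - 49/2)²/7 + 25934 = -2/7*(-15)² + 25934 = -2/7*225 + 25934 = -450/7 + 25934 = 181088/7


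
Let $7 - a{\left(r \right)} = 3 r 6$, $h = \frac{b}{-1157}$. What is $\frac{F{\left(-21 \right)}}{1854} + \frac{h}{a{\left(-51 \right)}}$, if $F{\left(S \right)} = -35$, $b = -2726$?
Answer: $- \frac{32403871}{1984197150} \approx -0.016331$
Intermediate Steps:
$h = \frac{2726}{1157}$ ($h = - \frac{2726}{-1157} = \left(-2726\right) \left(- \frac{1}{1157}\right) = \frac{2726}{1157} \approx 2.3561$)
$a{\left(r \right)} = 7 - 18 r$ ($a{\left(r \right)} = 7 - 3 r 6 = 7 - 18 r$)
$\frac{F{\left(-21 \right)}}{1854} + \frac{h}{a{\left(-51 \right)}} = - \frac{35}{1854} + \frac{2726}{1157 \left(7 - -918\right)} = \left(-35\right) \frac{1}{1854} + \frac{2726}{1157 \left(7 + 918\right)} = - \frac{35}{1854} + \frac{2726}{1157 \cdot 925} = - \frac{35}{1854} + \frac{2726}{1157} \cdot \frac{1}{925} = - \frac{35}{1854} + \frac{2726}{1070225} = - \frac{32403871}{1984197150}$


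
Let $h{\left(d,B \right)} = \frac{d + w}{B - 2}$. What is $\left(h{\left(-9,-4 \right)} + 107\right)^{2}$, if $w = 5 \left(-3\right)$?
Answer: $12321$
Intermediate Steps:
$w = -15$
$h{\left(d,B \right)} = \frac{-15 + d}{-2 + B}$ ($h{\left(d,B \right)} = \frac{d - 15}{B - 2} = \frac{-15 + d}{-2 + B}$)
$\left(h{\left(-9,-4 \right)} + 107\right)^{2} = \left(\frac{-15 - 9}{-2 - 4} + 107\right)^{2} = \left(\frac{1}{-6} \left(-24\right) + 107\right)^{2} = \left(\left(- \frac{1}{6}\right) \left(-24\right) + 107\right)^{2} = \left(4 + 107\right)^{2} = 111^{2} = 12321$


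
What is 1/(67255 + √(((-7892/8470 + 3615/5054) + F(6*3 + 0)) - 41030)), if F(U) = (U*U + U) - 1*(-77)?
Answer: 205643595850/13830684214590057 - 209*I*√8692298881490/13830684214590057 ≈ 1.4869e-5 - 4.4552e-8*I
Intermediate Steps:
F(U) = 77 + U + U² (F(U) = (U² + U) + 77 = (U + U²) + 77 = 77 + U + U²)
1/(67255 + √(((-7892/8470 + 3615/5054) + F(6*3 + 0)) - 41030)) = 1/(67255 + √(((-7892/8470 + 3615/5054) + (77 + (6*3 + 0) + (6*3 + 0)²)) - 41030)) = 1/(67255 + √(((-7892*1/8470 + 3615*(1/5054)) + (77 + (18 + 0) + (18 + 0)²)) - 41030)) = 1/(67255 + √(((-3946/4235 + 3615/5054) + (77 + 18 + 18²)) - 41030)) = 1/(67255 + √((-661937/3057670 + (77 + 18 + 324)) - 41030)) = 1/(67255 + √((-661937/3057670 + 419) - 41030)) = 1/(67255 + √(1280501793/3057670 - 41030)) = 1/(67255 + √(-124175698307/3057670)) = 1/(67255 + I*√8692298881490/14630)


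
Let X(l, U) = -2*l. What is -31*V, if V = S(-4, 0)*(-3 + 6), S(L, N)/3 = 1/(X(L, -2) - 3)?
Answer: -279/5 ≈ -55.800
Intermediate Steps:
S(L, N) = 3/(-3 - 2*L) (S(L, N) = 3/(-2*L - 3) = 3/(-3 - 2*L))
V = 9/5 (V = (-3/(3 + 2*(-4)))*(-3 + 6) = -3/(3 - 8)*3 = -3/(-5)*3 = -3*(-1/5)*3 = (3/5)*3 = 9/5 ≈ 1.8000)
-31*V = -31*9/5 = -279/5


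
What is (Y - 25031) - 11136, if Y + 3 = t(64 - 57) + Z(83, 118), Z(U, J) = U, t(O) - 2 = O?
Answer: -36078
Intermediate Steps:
t(O) = 2 + O
Y = 89 (Y = -3 + ((2 + (64 - 57)) + 83) = -3 + ((2 + 7) + 83) = -3 + (9 + 83) = -3 + 92 = 89)
(Y - 25031) - 11136 = (89 - 25031) - 11136 = -24942 - 11136 = -36078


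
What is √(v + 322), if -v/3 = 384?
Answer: I*√830 ≈ 28.81*I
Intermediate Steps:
v = -1152 (v = -3*384 = -1152)
√(v + 322) = √(-1152 + 322) = √(-830) = I*√830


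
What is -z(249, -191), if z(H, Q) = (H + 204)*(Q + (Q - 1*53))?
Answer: 197055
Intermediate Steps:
z(H, Q) = (-53 + 2*Q)*(204 + H) (z(H, Q) = (204 + H)*(Q + (Q - 53)) = (204 + H)*(Q + (-53 + Q)) = (204 + H)*(-53 + 2*Q) = (-53 + 2*Q)*(204 + H))
-z(249, -191) = -(-10812 - 53*249 + 408*(-191) + 2*249*(-191)) = -(-10812 - 13197 - 77928 - 95118) = -1*(-197055) = 197055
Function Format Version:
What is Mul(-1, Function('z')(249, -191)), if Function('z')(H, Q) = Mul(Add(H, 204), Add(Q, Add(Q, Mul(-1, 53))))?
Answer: 197055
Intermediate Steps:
Function('z')(H, Q) = Mul(Add(-53, Mul(2, Q)), Add(204, H)) (Function('z')(H, Q) = Mul(Add(204, H), Add(Q, Add(Q, -53))) = Mul(Add(204, H), Add(Q, Add(-53, Q))) = Mul(Add(204, H), Add(-53, Mul(2, Q))) = Mul(Add(-53, Mul(2, Q)), Add(204, H)))
Mul(-1, Function('z')(249, -191)) = Mul(-1, Add(-10812, Mul(-53, 249), Mul(408, -191), Mul(2, 249, -191))) = Mul(-1, Add(-10812, -13197, -77928, -95118)) = Mul(-1, -197055) = 197055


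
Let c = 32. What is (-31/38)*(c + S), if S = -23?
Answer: -279/38 ≈ -7.3421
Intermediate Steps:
(-31/38)*(c + S) = (-31/38)*(32 - 23) = -31*1/38*9 = -31/38*9 = -279/38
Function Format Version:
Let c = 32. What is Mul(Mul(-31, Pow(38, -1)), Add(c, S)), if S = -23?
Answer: Rational(-279, 38) ≈ -7.3421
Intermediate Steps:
Mul(Mul(-31, Pow(38, -1)), Add(c, S)) = Mul(Mul(-31, Pow(38, -1)), Add(32, -23)) = Mul(Mul(-31, Rational(1, 38)), 9) = Mul(Rational(-31, 38), 9) = Rational(-279, 38)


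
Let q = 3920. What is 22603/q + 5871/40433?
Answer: 133845917/22642480 ≈ 5.9113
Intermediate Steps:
22603/q + 5871/40433 = 22603/3920 + 5871/40433 = 22603*(1/3920) + 5871*(1/40433) = 3229/560 + 5871/40433 = 133845917/22642480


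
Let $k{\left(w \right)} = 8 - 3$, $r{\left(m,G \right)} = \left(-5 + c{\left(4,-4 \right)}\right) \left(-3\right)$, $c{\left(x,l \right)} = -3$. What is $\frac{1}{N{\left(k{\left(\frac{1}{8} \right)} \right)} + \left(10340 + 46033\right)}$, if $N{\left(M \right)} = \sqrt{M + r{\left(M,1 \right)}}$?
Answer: $\frac{56373}{3177915100} - \frac{\sqrt{29}}{3177915100} \approx 1.7737 \cdot 10^{-5}$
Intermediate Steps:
$r{\left(m,G \right)} = 24$ ($r{\left(m,G \right)} = \left(-5 - 3\right) \left(-3\right) = \left(-8\right) \left(-3\right) = 24$)
$k{\left(w \right)} = 5$ ($k{\left(w \right)} = 8 - 3 = 5$)
$N{\left(M \right)} = \sqrt{24 + M}$ ($N{\left(M \right)} = \sqrt{M + 24} = \sqrt{24 + M}$)
$\frac{1}{N{\left(k{\left(\frac{1}{8} \right)} \right)} + \left(10340 + 46033\right)} = \frac{1}{\sqrt{24 + 5} + \left(10340 + 46033\right)} = \frac{1}{\sqrt{29} + 56373} = \frac{1}{56373 + \sqrt{29}}$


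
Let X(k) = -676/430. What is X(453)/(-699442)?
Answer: 169/75190015 ≈ 2.2476e-6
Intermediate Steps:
X(k) = -338/215 (X(k) = -676*1/430 = -338/215)
X(453)/(-699442) = -338/215/(-699442) = -338/215*(-1/699442) = 169/75190015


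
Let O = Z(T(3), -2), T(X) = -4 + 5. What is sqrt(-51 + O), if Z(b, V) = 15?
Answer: 6*I ≈ 6.0*I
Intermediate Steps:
T(X) = 1
O = 15
sqrt(-51 + O) = sqrt(-51 + 15) = sqrt(-36) = 6*I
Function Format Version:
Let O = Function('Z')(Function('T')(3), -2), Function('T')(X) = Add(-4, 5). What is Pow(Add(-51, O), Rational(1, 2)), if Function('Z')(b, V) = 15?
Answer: Mul(6, I) ≈ Mul(6.0000, I)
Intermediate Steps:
Function('T')(X) = 1
O = 15
Pow(Add(-51, O), Rational(1, 2)) = Pow(Add(-51, 15), Rational(1, 2)) = Pow(-36, Rational(1, 2)) = Mul(6, I)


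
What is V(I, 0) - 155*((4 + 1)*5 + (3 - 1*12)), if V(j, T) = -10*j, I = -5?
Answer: -2430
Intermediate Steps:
V(I, 0) - 155*((4 + 1)*5 + (3 - 1*12)) = -10*(-5) - 155*((4 + 1)*5 + (3 - 1*12)) = 50 - 155*(5*5 + (3 - 12)) = 50 - 155*(25 - 9) = 50 - 155*16 = 50 - 2480 = -2430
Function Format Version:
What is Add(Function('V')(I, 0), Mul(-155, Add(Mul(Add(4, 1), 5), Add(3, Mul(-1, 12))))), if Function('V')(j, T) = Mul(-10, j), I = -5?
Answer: -2430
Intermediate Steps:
Add(Function('V')(I, 0), Mul(-155, Add(Mul(Add(4, 1), 5), Add(3, Mul(-1, 12))))) = Add(Mul(-10, -5), Mul(-155, Add(Mul(Add(4, 1), 5), Add(3, Mul(-1, 12))))) = Add(50, Mul(-155, Add(Mul(5, 5), Add(3, -12)))) = Add(50, Mul(-155, Add(25, -9))) = Add(50, Mul(-155, 16)) = Add(50, -2480) = -2430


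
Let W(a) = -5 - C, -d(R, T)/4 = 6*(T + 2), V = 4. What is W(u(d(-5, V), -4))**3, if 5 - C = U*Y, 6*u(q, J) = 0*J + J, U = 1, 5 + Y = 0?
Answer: -3375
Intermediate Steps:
d(R, T) = -48 - 24*T (d(R, T) = -24*(T + 2) = -24*(2 + T) = -4*(12 + 6*T) = -48 - 24*T)
Y = -5 (Y = -5 + 0 = -5)
u(q, J) = J/6 (u(q, J) = (0*J + J)/6 = (0 + J)/6 = J/6)
C = 10 (C = 5 - (-5) = 5 - 1*(-5) = 5 + 5 = 10)
W(a) = -15 (W(a) = -5 - 1*10 = -5 - 10 = -15)
W(u(d(-5, V), -4))**3 = (-15)**3 = -3375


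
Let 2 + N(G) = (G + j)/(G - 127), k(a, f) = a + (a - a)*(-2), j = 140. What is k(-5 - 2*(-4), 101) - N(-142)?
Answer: 1343/269 ≈ 4.9926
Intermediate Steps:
k(a, f) = a (k(a, f) = a + 0*(-2) = a + 0 = a)
N(G) = -2 + (140 + G)/(-127 + G) (N(G) = -2 + (G + 140)/(G - 127) = -2 + (140 + G)/(-127 + G))
k(-5 - 2*(-4), 101) - N(-142) = (-5 - 2*(-4)) - (394 - 1*(-142))/(-127 - 142) = (-5 + 8) - (394 + 142)/(-269) = 3 - (-1)*536/269 = 3 - 1*(-536/269) = 3 + 536/269 = 1343/269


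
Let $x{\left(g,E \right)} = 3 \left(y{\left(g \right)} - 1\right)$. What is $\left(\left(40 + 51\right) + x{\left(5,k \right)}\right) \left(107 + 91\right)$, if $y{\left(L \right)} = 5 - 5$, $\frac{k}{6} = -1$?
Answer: $17424$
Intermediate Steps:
$k = -6$ ($k = 6 \left(-1\right) = -6$)
$y{\left(L \right)} = 0$
$x{\left(g,E \right)} = -3$ ($x{\left(g,E \right)} = 3 \left(0 - 1\right) = 3 \left(-1\right) = -3$)
$\left(\left(40 + 51\right) + x{\left(5,k \right)}\right) \left(107 + 91\right) = \left(\left(40 + 51\right) - 3\right) \left(107 + 91\right) = \left(91 - 3\right) 198 = 88 \cdot 198 = 17424$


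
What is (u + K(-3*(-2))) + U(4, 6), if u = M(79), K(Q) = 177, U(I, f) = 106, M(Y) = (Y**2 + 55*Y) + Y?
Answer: 10948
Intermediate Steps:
M(Y) = Y**2 + 56*Y
u = 10665 (u = 79*(56 + 79) = 79*135 = 10665)
(u + K(-3*(-2))) + U(4, 6) = (10665 + 177) + 106 = 10842 + 106 = 10948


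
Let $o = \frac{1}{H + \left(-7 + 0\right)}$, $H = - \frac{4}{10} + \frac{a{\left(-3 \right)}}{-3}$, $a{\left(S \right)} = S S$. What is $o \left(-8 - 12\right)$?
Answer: $\frac{25}{13} \approx 1.9231$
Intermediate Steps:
$a{\left(S \right)} = S^{2}$
$H = - \frac{17}{5}$ ($H = - \frac{4}{10} + \frac{\left(-3\right)^{2}}{-3} = \left(-4\right) \frac{1}{10} + 9 \left(- \frac{1}{3}\right) = - \frac{2}{5} - 3 = - \frac{17}{5} \approx -3.4$)
$o = - \frac{5}{52}$ ($o = \frac{1}{- \frac{17}{5} + \left(-7 + 0\right)} = \frac{1}{- \frac{17}{5} - 7} = \frac{1}{- \frac{52}{5}} = - \frac{5}{52} \approx -0.096154$)
$o \left(-8 - 12\right) = - \frac{5 \left(-8 - 12\right)}{52} = \left(- \frac{5}{52}\right) \left(-20\right) = \frac{25}{13}$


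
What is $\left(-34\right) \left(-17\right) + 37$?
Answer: $615$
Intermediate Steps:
$\left(-34\right) \left(-17\right) + 37 = 578 + 37 = 615$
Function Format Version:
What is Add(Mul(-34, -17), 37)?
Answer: 615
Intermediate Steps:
Add(Mul(-34, -17), 37) = Add(578, 37) = 615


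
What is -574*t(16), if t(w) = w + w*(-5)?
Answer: 36736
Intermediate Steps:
t(w) = -4*w (t(w) = w - 5*w = -4*w)
-574*t(16) = -(-2296)*16 = -574*(-64) = 36736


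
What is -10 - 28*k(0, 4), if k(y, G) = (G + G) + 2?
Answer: -290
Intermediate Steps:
k(y, G) = 2 + 2*G (k(y, G) = 2*G + 2 = 2 + 2*G)
-10 - 28*k(0, 4) = -10 - 28*(2 + 2*4) = -10 - 28*(2 + 8) = -10 - 28*10 = -10 - 280 = -290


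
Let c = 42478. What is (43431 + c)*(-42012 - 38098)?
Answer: -6882169990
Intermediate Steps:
(43431 + c)*(-42012 - 38098) = (43431 + 42478)*(-42012 - 38098) = 85909*(-80110) = -6882169990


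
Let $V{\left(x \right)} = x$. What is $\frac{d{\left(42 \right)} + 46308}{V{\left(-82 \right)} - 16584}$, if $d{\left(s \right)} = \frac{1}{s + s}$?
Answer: $- \frac{299221}{107688} \approx -2.7786$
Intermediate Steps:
$d{\left(s \right)} = \frac{1}{2 s}$
$\frac{d{\left(42 \right)} + 46308}{V{\left(-82 \right)} - 16584} = \frac{\frac{1}{2 \cdot 42} + 46308}{-82 - 16584} = \frac{\frac{1}{2} \cdot \frac{1}{42} + 46308}{-16666} = \left(\frac{1}{84} + 46308\right) \left(- \frac{1}{16666}\right) = \frac{3889873}{84} \left(- \frac{1}{16666}\right) = - \frac{299221}{107688}$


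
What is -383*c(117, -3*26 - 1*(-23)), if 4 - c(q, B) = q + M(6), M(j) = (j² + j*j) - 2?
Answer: 70089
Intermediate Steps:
M(j) = -2 + 2*j² (M(j) = (j² + j²) - 2 = 2*j² - 2 = -2 + 2*j²)
c(q, B) = -66 - q (c(q, B) = 4 - (q + (-2 + 2*6²)) = 4 - (q + (-2 + 2*36)) = 4 - (q + (-2 + 72)) = 4 - (q + 70) = 4 - (70 + q) = 4 + (-70 - q) = -66 - q)
-383*c(117, -3*26 - 1*(-23)) = -383*(-66 - 1*117) = -383*(-66 - 117) = -383*(-183) = 70089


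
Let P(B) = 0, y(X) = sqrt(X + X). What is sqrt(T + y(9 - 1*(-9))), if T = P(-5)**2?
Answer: sqrt(6) ≈ 2.4495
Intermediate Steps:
y(X) = sqrt(2)*sqrt(X) (y(X) = sqrt(2*X) = sqrt(2)*sqrt(X))
T = 0 (T = 0**2 = 0)
sqrt(T + y(9 - 1*(-9))) = sqrt(0 + sqrt(2)*sqrt(9 - 1*(-9))) = sqrt(0 + sqrt(2)*sqrt(9 + 9)) = sqrt(0 + sqrt(2)*sqrt(18)) = sqrt(0 + sqrt(2)*(3*sqrt(2))) = sqrt(0 + 6) = sqrt(6)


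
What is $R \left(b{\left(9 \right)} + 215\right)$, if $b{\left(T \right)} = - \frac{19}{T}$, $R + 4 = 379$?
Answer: $\frac{239500}{3} \approx 79833.0$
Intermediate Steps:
$R = 375$ ($R = -4 + 379 = 375$)
$R \left(b{\left(9 \right)} + 215\right) = 375 \left(- \frac{19}{9} + 215\right) = 375 \cdot \frac{1916}{9} = \frac{239500}{3}$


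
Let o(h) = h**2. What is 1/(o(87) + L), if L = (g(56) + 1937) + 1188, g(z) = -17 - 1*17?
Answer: 1/10660 ≈ 9.3809e-5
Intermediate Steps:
g(z) = -34 (g(z) = -17 - 17 = -34)
L = 3091 (L = (-34 + 1937) + 1188 = 1903 + 1188 = 3091)
1/(o(87) + L) = 1/(87**2 + 3091) = 1/(7569 + 3091) = 1/10660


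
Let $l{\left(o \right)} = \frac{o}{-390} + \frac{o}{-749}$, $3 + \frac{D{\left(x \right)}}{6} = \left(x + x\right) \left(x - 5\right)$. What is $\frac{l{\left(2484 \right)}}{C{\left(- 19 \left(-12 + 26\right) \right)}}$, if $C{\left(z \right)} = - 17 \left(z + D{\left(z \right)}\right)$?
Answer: $\frac{13869}{21050128190} \approx 6.5886 \cdot 10^{-7}$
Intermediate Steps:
$D{\left(x \right)} = -18 + 12 x \left(-5 + x\right)$ ($D{\left(x \right)} = -18 + 6 \left(x + x\right) \left(x - 5\right) = -18 + 6 \cdot 2 x \left(-5 + x\right) = -18 + 12 x \left(-5 + x\right)$)
$l{\left(o \right)} = - \frac{1139 o}{292110}$ ($l{\left(o \right)} = o \left(- \frac{1}{390}\right) + o \left(- \frac{1}{749}\right) = - \frac{o}{390} - \frac{o}{749} = - \frac{1139 o}{292110}$)
$C{\left(z \right)} = 306 - 204 z^{2} + 1003 z$ ($C{\left(z \right)} = - 17 \left(z - \left(18 - 12 z^{2} + 60 z\right)\right) = - 17 \left(-18 - 59 z + 12 z^{2}\right) = 306 - 204 z^{2} + 1003 z$)
$\frac{l{\left(2484 \right)}}{C{\left(- 19 \left(-12 + 26\right) \right)}} = \frac{\left(- \frac{1139}{292110}\right) 2484}{306 - 204 \left(- 19 \left(-12 + 26\right)\right)^{2} + 1003 \left(- 19 \left(-12 + 26\right)\right)} = - \frac{471546}{48685 \left(306 - 204 \left(\left(-19\right) 14\right)^{2} + 1003 \left(\left(-19\right) 14\right)\right)} = - \frac{471546}{48685 \left(306 - 204 \left(-266\right)^{2} + 1003 \left(-266\right)\right)} = - \frac{471546}{48685 \left(306 - 14434224 - 266798\right)} = - \frac{471546}{48685 \left(-14700716\right)} = \left(- \frac{471546}{48685}\right) \left(- \frac{1}{14700716}\right) = \frac{13869}{21050128190}$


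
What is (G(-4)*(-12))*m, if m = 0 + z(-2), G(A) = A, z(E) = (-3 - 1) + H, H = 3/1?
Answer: -48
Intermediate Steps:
H = 3 (H = 3*1 = 3)
z(E) = -1 (z(E) = (-3 - 1) + 3 = -4 + 3 = -1)
m = -1 (m = 0 - 1 = -1)
(G(-4)*(-12))*m = -4*(-12)*(-1) = 48*(-1) = -48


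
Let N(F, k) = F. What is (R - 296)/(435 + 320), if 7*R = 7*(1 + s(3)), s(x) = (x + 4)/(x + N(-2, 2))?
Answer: -288/755 ≈ -0.38146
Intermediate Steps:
s(x) = (4 + x)/(-2 + x) (s(x) = (x + 4)/(x - 2) = (4 + x)/(-2 + x))
R = 8 (R = (7*(1 + (4 + 3)/(-2 + 3)))/7 = (7*(1 + 7/1))/7 = (7*(1 + 1*7))/7 = (7*(1 + 7))/7 = (7*8)/7 = (⅐)*56 = 8)
(R - 296)/(435 + 320) = (8 - 296)/(435 + 320) = -288/755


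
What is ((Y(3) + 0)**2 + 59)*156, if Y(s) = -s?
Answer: 10608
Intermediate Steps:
((Y(3) + 0)**2 + 59)*156 = ((-1*3 + 0)**2 + 59)*156 = ((-3 + 0)**2 + 59)*156 = ((-3)**2 + 59)*156 = (9 + 59)*156 = 68*156 = 10608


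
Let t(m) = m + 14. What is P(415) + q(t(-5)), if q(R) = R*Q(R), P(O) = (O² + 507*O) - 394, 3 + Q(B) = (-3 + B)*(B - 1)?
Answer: 382641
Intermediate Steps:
Q(B) = -3 + (-1 + B)*(-3 + B) (Q(B) = -3 + (-3 + B)*(B - 1) = -3 + (-3 + B)*(-1 + B) = -3 + (-1 + B)*(-3 + B))
P(O) = -394 + O² + 507*O
t(m) = 14 + m
q(R) = R²*(-4 + R) (q(R) = R*(R*(-4 + R)) = R²*(-4 + R))
P(415) + q(t(-5)) = (-394 + 415² + 507*415) + (14 - 5)²*(-4 + (14 - 5)) = (-394 + 172225 + 210405) + 9²*(-4 + 9) = 382236 + 81*5 = 382236 + 405 = 382641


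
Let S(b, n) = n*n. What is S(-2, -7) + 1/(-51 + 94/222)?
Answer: 274975/5614 ≈ 48.980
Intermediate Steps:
S(b, n) = n²
S(-2, -7) + 1/(-51 + 94/222) = (-7)² + 1/(-51 + 94/222) = 49 + 1/(-51 + 94*(1/222)) = 49 + 1/(-51 + 47/111) = 49 + 1/(-5614/111) = 49 - 111/5614 = 274975/5614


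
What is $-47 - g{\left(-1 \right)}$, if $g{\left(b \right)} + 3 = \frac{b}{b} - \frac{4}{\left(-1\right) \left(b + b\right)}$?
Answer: $-43$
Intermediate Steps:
$g{\left(b \right)} = -2 + \frac{2}{b}$ ($g{\left(b \right)} = -3 + \left(\frac{b}{b} - \frac{4}{\left(-1\right) \left(b + b\right)}\right) = -3 + \left(1 - \frac{4}{\left(-1\right) 2 b}\right) = -3 + \left(1 - \frac{4}{\left(-2\right) b}\right) = -3 + \left(1 - 4 \left(- \frac{1}{2 b}\right)\right) = -3 + \left(1 + \frac{2}{b}\right) = -2 + \frac{2}{b}$)
$-47 - g{\left(-1 \right)} = -47 - \left(-2 + \frac{2}{-1}\right) = -47 - \left(-2 + 2 \left(-1\right)\right) = -47 - \left(-2 - 2\right) = -47 - -4 = -47 + 4 = -43$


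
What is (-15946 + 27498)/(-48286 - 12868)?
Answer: -5776/30577 ≈ -0.18890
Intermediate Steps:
(-15946 + 27498)/(-48286 - 12868) = 11552/(-61154) = 11552*(-1/61154) = -5776/30577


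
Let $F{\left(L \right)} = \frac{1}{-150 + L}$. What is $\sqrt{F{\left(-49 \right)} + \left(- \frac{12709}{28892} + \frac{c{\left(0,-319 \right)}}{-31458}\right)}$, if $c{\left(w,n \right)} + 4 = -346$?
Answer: $\frac{i \sqrt{18099883226390348019}}{6459572238} \approx 0.65862 i$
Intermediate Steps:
$c{\left(w,n \right)} = -350$ ($c{\left(w,n \right)} = -4 - 346 = -350$)
$\sqrt{F{\left(-49 \right)} + \left(- \frac{12709}{28892} + \frac{c{\left(0,-319 \right)}}{-31458}\right)} = \sqrt{\frac{1}{-150 - 49} - \left(- \frac{25}{2247} + \frac{12709}{28892}\right)} = \sqrt{\frac{1}{-199} - \frac{27834823}{64920324}} = \sqrt{- \frac{1}{199} + \left(- \frac{12709}{28892} + \frac{25}{2247}\right)} = \sqrt{- \frac{1}{199} - \frac{27834823}{64920324}} = \sqrt{- \frac{5604050101}{12919144476}} = \frac{i \sqrt{18099883226390348019}}{6459572238}$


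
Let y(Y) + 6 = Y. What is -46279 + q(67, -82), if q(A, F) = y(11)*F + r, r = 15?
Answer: -46674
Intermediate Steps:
y(Y) = -6 + Y
q(A, F) = 15 + 5*F (q(A, F) = (-6 + 11)*F + 15 = 5*F + 15 = 15 + 5*F)
-46279 + q(67, -82) = -46279 + (15 + 5*(-82)) = -46279 + (15 - 410) = -46279 - 395 = -46674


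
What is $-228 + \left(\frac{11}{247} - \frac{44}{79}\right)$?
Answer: $- \frac{4458963}{19513} \approx -228.51$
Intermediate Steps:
$-228 + \left(\frac{11}{247} - \frac{44}{79}\right) = -228 - \frac{9999}{19513} = - \frac{4458963}{19513}$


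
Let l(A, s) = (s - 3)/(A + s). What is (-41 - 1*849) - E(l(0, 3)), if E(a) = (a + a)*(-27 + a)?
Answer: -890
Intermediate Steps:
l(A, s) = (-3 + s)/(A + s)
E(a) = 2*a*(-27 + a) (E(a) = (2*a)*(-27 + a) = 2*a*(-27 + a))
(-41 - 1*849) - E(l(0, 3)) = (-41 - 1*849) - 2*(-3 + 3)/(0 + 3)*(-27 + (-3 + 3)/(0 + 3)) = (-41 - 849) - 2*0/3*(-27 + 0/3) = -890 - 2*(⅓)*0*(-27 + (⅓)*0) = -890 - 2*0*(-27 + 0) = -890 - 2*0*(-27) = -890 - 1*0 = -890 + 0 = -890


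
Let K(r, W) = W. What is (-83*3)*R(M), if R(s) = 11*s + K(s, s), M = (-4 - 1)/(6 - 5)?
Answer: 14940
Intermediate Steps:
M = -5 (M = -5/1 = -5*1 = -5)
R(s) = 12*s (R(s) = 11*s + s = 12*s)
(-83*3)*R(M) = (-83*3)*(12*(-5)) = -249*(-60) = 14940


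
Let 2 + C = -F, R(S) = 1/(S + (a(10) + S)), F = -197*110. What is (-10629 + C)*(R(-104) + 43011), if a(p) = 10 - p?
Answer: 98758062193/208 ≈ 4.7480e+8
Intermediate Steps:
F = -21670
R(S) = 1/(2*S) (R(S) = 1/(S + ((10 - 1*10) + S)) = 1/(S + ((10 - 10) + S)) = 1/(S + (0 + S)) = 1/(S + S) = 1/(2*S))
C = 21668 (C = -2 - 1*(-21670) = -2 + 21670 = 21668)
(-10629 + C)*(R(-104) + 43011) = (-10629 + 21668)*((½)/(-104) + 43011) = 11039*((½)*(-1/104) + 43011) = 11039*(-1/208 + 43011) = 11039*(8946287/208) = 98758062193/208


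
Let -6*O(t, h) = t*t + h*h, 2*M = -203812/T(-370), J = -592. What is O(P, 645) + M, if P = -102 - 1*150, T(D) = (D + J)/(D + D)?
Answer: -4116079/26 ≈ -1.5831e+5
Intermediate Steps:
T(D) = (-592 + D)/(2*D) (T(D) = (D - 592)/(D + D) = (-592 + D)/((2*D)) = (-592 + D)*(1/(2*D)) = (-592 + D)/(2*D))
M = -1019060/13 (M = (-203812*(-740/(-592 - 370)))/2 = (-203812/((1/2)*(-1/370)*(-962)))/2 = (-203812/13/10)/2 = (-203812*10/13)/2 = (1/2)*(-2038120/13) = -1019060/13 ≈ -78389.)
P = -252 (P = -102 - 150 = -252)
O(t, h) = -h**2/6 - t**2/6 (O(t, h) = -(t*t + h*h)/6 = -(t**2 + h**2)/6 = -(h**2 + t**2)/6 = -h**2/6 - t**2/6)
O(P, 645) + M = (-1/6*645**2 - 1/6*(-252)**2) - 1019060/13 = (-1/6*416025 - 1/6*63504) - 1019060/13 = (-138675/2 - 10584) - 1019060/13 = -159843/2 - 1019060/13 = -4116079/26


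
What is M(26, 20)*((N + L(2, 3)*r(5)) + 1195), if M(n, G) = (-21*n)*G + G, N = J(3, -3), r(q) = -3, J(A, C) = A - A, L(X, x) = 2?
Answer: -12960100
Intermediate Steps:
J(A, C) = 0
N = 0
M(n, G) = G - 21*G*n (M(n, G) = -21*G*n + G = G - 21*G*n)
M(26, 20)*((N + L(2, 3)*r(5)) + 1195) = (20*(1 - 21*26))*((0 + 2*(-3)) + 1195) = (20*(1 - 546))*((0 - 6) + 1195) = (20*(-545))*(-6 + 1195) = -10900*1189 = -12960100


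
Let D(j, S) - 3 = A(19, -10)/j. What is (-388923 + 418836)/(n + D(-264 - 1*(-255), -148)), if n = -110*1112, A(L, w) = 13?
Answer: -1593/6514 ≈ -0.24455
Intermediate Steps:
n = -122320
D(j, S) = 3 + 13/j
(-388923 + 418836)/(n + D(-264 - 1*(-255), -148)) = (-388923 + 418836)/(-122320 + (3 + 13/(-264 - 1*(-255)))) = 29913/(-122320 + (3 + 13/(-264 + 255))) = 29913/(-122320 + (3 + 13/(-9))) = 29913/(-122320 + (3 + 13*(-1/9))) = 29913/(-122320 + (3 - 13/9)) = 29913/(-122320 + 14/9) = 29913/(-1100866/9) = 29913*(-9/1100866) = -1593/6514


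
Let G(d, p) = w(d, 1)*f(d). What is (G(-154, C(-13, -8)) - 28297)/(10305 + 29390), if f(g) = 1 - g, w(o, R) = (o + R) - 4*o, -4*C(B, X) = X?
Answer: 43468/39695 ≈ 1.0950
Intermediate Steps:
C(B, X) = -X/4
w(o, R) = R - 3*o (w(o, R) = (R + o) - 4*o = R - 3*o)
G(d, p) = (1 - d)*(1 - 3*d) (G(d, p) = (1 - 3*d)*(1 - d) = (1 - d)*(1 - 3*d))
(G(-154, C(-13, -8)) - 28297)/(10305 + 29390) = ((-1 - 154)*(-1 + 3*(-154)) - 28297)/(10305 + 29390) = (-155*(-1 - 462) - 28297)/39695 = (-155*(-463) - 28297)*(1/39695) = (71765 - 28297)*(1/39695) = 43468*(1/39695) = 43468/39695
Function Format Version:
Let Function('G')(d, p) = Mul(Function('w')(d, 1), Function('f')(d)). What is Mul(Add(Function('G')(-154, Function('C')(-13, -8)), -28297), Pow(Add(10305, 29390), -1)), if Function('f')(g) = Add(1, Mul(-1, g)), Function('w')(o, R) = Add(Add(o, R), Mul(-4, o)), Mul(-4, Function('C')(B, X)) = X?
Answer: Rational(43468, 39695) ≈ 1.0950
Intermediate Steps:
Function('C')(B, X) = Mul(Rational(-1, 4), X)
Function('w')(o, R) = Add(R, Mul(-3, o)) (Function('w')(o, R) = Add(Add(R, o), Mul(-4, o)) = Add(R, Mul(-3, o)))
Function('G')(d, p) = Mul(Add(1, Mul(-1, d)), Add(1, Mul(-3, d))) (Function('G')(d, p) = Mul(Add(1, Mul(-3, d)), Add(1, Mul(-1, d))) = Mul(Add(1, Mul(-1, d)), Add(1, Mul(-3, d))))
Mul(Add(Function('G')(-154, Function('C')(-13, -8)), -28297), Pow(Add(10305, 29390), -1)) = Mul(Add(Mul(Add(-1, -154), Add(-1, Mul(3, -154))), -28297), Pow(Add(10305, 29390), -1)) = Mul(Add(Mul(-155, Add(-1, -462)), -28297), Pow(39695, -1)) = Mul(Add(Mul(-155, -463), -28297), Rational(1, 39695)) = Mul(Add(71765, -28297), Rational(1, 39695)) = Mul(43468, Rational(1, 39695)) = Rational(43468, 39695)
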